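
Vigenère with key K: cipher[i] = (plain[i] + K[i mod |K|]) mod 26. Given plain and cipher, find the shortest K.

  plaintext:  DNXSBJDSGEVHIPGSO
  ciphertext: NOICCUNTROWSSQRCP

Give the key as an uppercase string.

KBL

  i= 0: N-D = 10 → K
  i= 1: O-N =  1 → B
  i= 2: I-X = 11 → L
  i= 3: C-S = 10 → K
  i= 4: C-B =  1 → B
  i= 5: U-J = 11 → L
  i= 6: N-D = 10 → K
  i= 7: T-S =  1 → B
  i= 8: R-G = 11 → L
  i= 9: O-E = 10 → K
  i=10: W-V =  1 → B
  i=11: S-H = 11 → L
  i=12: S-I = 10 → K
  i=13: Q-P =  1 → B
  i=14: R-G = 11 → L
  i=15: C-S = 10 → K
  i=16: P-O =  1 → B
  shifts repeat with period 3: KBL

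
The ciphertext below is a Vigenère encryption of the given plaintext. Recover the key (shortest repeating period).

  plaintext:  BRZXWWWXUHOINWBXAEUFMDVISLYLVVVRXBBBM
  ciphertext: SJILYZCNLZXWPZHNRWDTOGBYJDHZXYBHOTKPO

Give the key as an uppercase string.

  i= 0: S-B = 17 → R
  i= 1: J-R = 18 → S
  i= 2: I-Z =  9 → J
  i= 3: L-X = 14 → O
  i= 4: Y-W =  2 → C
  i= 5: Z-W =  3 → D
  i= 6: C-W =  6 → G
  i= 7: N-X = 16 → Q
  i= 8: L-U = 17 → R
  i= 9: Z-H = 18 → S
  i=10: X-O =  9 → J
  i=11: W-I = 14 → O
  i=12: P-N =  2 → C
  i=13: Z-W =  3 → D
  i=14: H-B =  6 → G
  i=15: N-X = 16 → Q
  i=16: R-A = 17 → R
  i=17: W-E = 18 → S
  i=18: D-U =  9 → J
  i=19: T-F = 14 → O
  i=20: O-M =  2 → C
  i=21: G-D =  3 → D
  i=22: B-V =  6 → G
  i=23: Y-I = 16 → Q
  i=24: J-S = 17 → R
  i=25: D-L = 18 → S
  i=26: H-Y =  9 → J
  i=27: Z-L = 14 → O
  i=28: X-V =  2 → C
  i=29: Y-V =  3 → D
  i=30: B-V =  6 → G
  i=31: H-R = 16 → Q
  i=32: O-X = 17 → R
  i=33: T-B = 18 → S
  i=34: K-B =  9 → J
  i=35: P-B = 14 → O
  i=36: O-M =  2 → C
  shifts repeat with period 8: RSJOCDGQ

RSJOCDGQ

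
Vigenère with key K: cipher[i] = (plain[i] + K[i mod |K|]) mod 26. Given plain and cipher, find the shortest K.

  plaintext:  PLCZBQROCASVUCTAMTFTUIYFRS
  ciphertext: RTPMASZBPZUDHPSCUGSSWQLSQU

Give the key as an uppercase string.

  i= 0: R-P =  2 → C
  i= 1: T-L =  8 → I
  i= 2: P-C = 13 → N
  i= 3: M-Z = 13 → N
  i= 4: A-B = 25 → Z
  i= 5: S-Q =  2 → C
  i= 6: Z-R =  8 → I
  i= 7: B-O = 13 → N
  i= 8: P-C = 13 → N
  i= 9: Z-A = 25 → Z
  i=10: U-S =  2 → C
  i=11: D-V =  8 → I
  i=12: H-U = 13 → N
  i=13: P-C = 13 → N
  i=14: S-T = 25 → Z
  i=15: C-A =  2 → C
  i=16: U-M =  8 → I
  i=17: G-T = 13 → N
  i=18: S-F = 13 → N
  i=19: S-T = 25 → Z
  i=20: W-U =  2 → C
  i=21: Q-I =  8 → I
  i=22: L-Y = 13 → N
  i=23: S-F = 13 → N
  i=24: Q-R = 25 → Z
  i=25: U-S =  2 → C
  shifts repeat with period 5: CINNZ

CINNZ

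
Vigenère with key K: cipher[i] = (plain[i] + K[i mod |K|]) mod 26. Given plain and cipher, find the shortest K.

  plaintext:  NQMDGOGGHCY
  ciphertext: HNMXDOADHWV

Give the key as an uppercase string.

  i= 0: H-N = 20 → U
  i= 1: N-Q = 23 → X
  i= 2: M-M =  0 → A
  i= 3: X-D = 20 → U
  i= 4: D-G = 23 → X
  i= 5: O-O =  0 → A
  i= 6: A-G = 20 → U
  i= 7: D-G = 23 → X
  i= 8: H-H =  0 → A
  i= 9: W-C = 20 → U
  i=10: V-Y = 23 → X
  shifts repeat with period 3: UXA

UXA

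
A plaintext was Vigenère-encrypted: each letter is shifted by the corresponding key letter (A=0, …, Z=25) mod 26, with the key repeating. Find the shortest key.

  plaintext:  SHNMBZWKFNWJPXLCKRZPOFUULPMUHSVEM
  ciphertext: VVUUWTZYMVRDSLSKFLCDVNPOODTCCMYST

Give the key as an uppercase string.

  i= 0: V-S =  3 → D
  i= 1: V-H = 14 → O
  i= 2: U-N =  7 → H
  i= 3: U-M =  8 → I
  i= 4: W-B = 21 → V
  i= 5: T-Z = 20 → U
  i= 6: Z-W =  3 → D
  i= 7: Y-K = 14 → O
  i= 8: M-F =  7 → H
  i= 9: V-N =  8 → I
  i=10: R-W = 21 → V
  i=11: D-J = 20 → U
  i=12: S-P =  3 → D
  i=13: L-X = 14 → O
  i=14: S-L =  7 → H
  i=15: K-C =  8 → I
  i=16: F-K = 21 → V
  i=17: L-R = 20 → U
  i=18: C-Z =  3 → D
  i=19: D-P = 14 → O
  i=20: V-O =  7 → H
  i=21: N-F =  8 → I
  i=22: P-U = 21 → V
  i=23: O-U = 20 → U
  i=24: O-L =  3 → D
  i=25: D-P = 14 → O
  i=26: T-M =  7 → H
  i=27: C-U =  8 → I
  i=28: C-H = 21 → V
  i=29: M-S = 20 → U
  i=30: Y-V =  3 → D
  i=31: S-E = 14 → O
  i=32: T-M =  7 → H
  shifts repeat with period 6: DOHIVU

DOHIVU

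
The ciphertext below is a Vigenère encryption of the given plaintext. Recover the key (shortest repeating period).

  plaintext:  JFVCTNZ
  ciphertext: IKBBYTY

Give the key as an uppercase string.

ZFG

  i= 0: I-J = 25 → Z
  i= 1: K-F =  5 → F
  i= 2: B-V =  6 → G
  i= 3: B-C = 25 → Z
  i= 4: Y-T =  5 → F
  i= 5: T-N =  6 → G
  i= 6: Y-Z = 25 → Z
  shifts repeat with period 3: ZFG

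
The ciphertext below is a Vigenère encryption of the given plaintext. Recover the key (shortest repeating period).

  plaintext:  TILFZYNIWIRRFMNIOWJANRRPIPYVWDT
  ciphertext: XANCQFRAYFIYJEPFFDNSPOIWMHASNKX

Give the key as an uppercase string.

ESCXRH

  i= 0: X-T =  4 → E
  i= 1: A-I = 18 → S
  i= 2: N-L =  2 → C
  i= 3: C-F = 23 → X
  i= 4: Q-Z = 17 → R
  i= 5: F-Y =  7 → H
  i= 6: R-N =  4 → E
  i= 7: A-I = 18 → S
  i= 8: Y-W =  2 → C
  i= 9: F-I = 23 → X
  i=10: I-R = 17 → R
  i=11: Y-R =  7 → H
  i=12: J-F =  4 → E
  i=13: E-M = 18 → S
  i=14: P-N =  2 → C
  i=15: F-I = 23 → X
  i=16: F-O = 17 → R
  i=17: D-W =  7 → H
  i=18: N-J =  4 → E
  i=19: S-A = 18 → S
  i=20: P-N =  2 → C
  i=21: O-R = 23 → X
  i=22: I-R = 17 → R
  i=23: W-P =  7 → H
  i=24: M-I =  4 → E
  i=25: H-P = 18 → S
  i=26: A-Y =  2 → C
  i=27: S-V = 23 → X
  i=28: N-W = 17 → R
  i=29: K-D =  7 → H
  i=30: X-T =  4 → E
  shifts repeat with period 6: ESCXRH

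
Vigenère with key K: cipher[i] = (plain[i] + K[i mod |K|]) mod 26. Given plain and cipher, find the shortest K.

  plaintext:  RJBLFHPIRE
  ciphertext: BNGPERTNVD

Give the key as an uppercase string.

KEFEZ

  i= 0: B-R = 10 → K
  i= 1: N-J =  4 → E
  i= 2: G-B =  5 → F
  i= 3: P-L =  4 → E
  i= 4: E-F = 25 → Z
  i= 5: R-H = 10 → K
  i= 6: T-P =  4 → E
  i= 7: N-I =  5 → F
  i= 8: V-R =  4 → E
  i= 9: D-E = 25 → Z
  shifts repeat with period 5: KEFEZ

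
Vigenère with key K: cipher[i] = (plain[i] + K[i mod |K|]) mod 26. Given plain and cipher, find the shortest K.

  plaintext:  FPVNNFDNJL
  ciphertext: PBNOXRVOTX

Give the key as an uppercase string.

KMSB

  i= 0: P-F = 10 → K
  i= 1: B-P = 12 → M
  i= 2: N-V = 18 → S
  i= 3: O-N =  1 → B
  i= 4: X-N = 10 → K
  i= 5: R-F = 12 → M
  i= 6: V-D = 18 → S
  i= 7: O-N =  1 → B
  i= 8: T-J = 10 → K
  i= 9: X-L = 12 → M
  shifts repeat with period 4: KMSB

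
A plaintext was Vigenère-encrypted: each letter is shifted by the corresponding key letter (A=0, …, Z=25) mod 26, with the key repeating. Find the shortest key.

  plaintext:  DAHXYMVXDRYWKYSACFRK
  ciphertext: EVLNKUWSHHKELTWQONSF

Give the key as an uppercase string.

  i= 0: E-D =  1 → B
  i= 1: V-A = 21 → V
  i= 2: L-H =  4 → E
  i= 3: N-X = 16 → Q
  i= 4: K-Y = 12 → M
  i= 5: U-M =  8 → I
  i= 6: W-V =  1 → B
  i= 7: S-X = 21 → V
  i= 8: H-D =  4 → E
  i= 9: H-R = 16 → Q
  i=10: K-Y = 12 → M
  i=11: E-W =  8 → I
  i=12: L-K =  1 → B
  i=13: T-Y = 21 → V
  i=14: W-S =  4 → E
  i=15: Q-A = 16 → Q
  i=16: O-C = 12 → M
  i=17: N-F =  8 → I
  i=18: S-R =  1 → B
  i=19: F-K = 21 → V
  shifts repeat with period 6: BVEQMI

BVEQMI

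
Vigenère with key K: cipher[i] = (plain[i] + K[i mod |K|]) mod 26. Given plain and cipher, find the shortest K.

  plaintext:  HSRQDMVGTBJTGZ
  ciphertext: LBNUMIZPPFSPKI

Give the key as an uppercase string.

EJW

  i= 0: L-H =  4 → E
  i= 1: B-S =  9 → J
  i= 2: N-R = 22 → W
  i= 3: U-Q =  4 → E
  i= 4: M-D =  9 → J
  i= 5: I-M = 22 → W
  i= 6: Z-V =  4 → E
  i= 7: P-G =  9 → J
  i= 8: P-T = 22 → W
  i= 9: F-B =  4 → E
  i=10: S-J =  9 → J
  i=11: P-T = 22 → W
  i=12: K-G =  4 → E
  i=13: I-Z =  9 → J
  shifts repeat with period 3: EJW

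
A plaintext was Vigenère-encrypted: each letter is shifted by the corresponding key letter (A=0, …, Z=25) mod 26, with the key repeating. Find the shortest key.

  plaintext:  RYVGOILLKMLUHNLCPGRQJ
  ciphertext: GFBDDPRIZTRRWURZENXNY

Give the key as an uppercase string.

PHGX

  i= 0: G-R = 15 → P
  i= 1: F-Y =  7 → H
  i= 2: B-V =  6 → G
  i= 3: D-G = 23 → X
  i= 4: D-O = 15 → P
  i= 5: P-I =  7 → H
  i= 6: R-L =  6 → G
  i= 7: I-L = 23 → X
  i= 8: Z-K = 15 → P
  i= 9: T-M =  7 → H
  i=10: R-L =  6 → G
  i=11: R-U = 23 → X
  i=12: W-H = 15 → P
  i=13: U-N =  7 → H
  i=14: R-L =  6 → G
  i=15: Z-C = 23 → X
  i=16: E-P = 15 → P
  i=17: N-G =  7 → H
  i=18: X-R =  6 → G
  i=19: N-Q = 23 → X
  i=20: Y-J = 15 → P
  shifts repeat with period 4: PHGX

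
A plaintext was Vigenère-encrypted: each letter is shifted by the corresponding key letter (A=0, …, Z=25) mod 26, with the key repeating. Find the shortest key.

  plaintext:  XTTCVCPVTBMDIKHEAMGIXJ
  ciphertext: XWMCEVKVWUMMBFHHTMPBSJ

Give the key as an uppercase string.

ADTAJTV

  i= 0: X-X =  0 → A
  i= 1: W-T =  3 → D
  i= 2: M-T = 19 → T
  i= 3: C-C =  0 → A
  i= 4: E-V =  9 → J
  i= 5: V-C = 19 → T
  i= 6: K-P = 21 → V
  i= 7: V-V =  0 → A
  i= 8: W-T =  3 → D
  i= 9: U-B = 19 → T
  i=10: M-M =  0 → A
  i=11: M-D =  9 → J
  i=12: B-I = 19 → T
  i=13: F-K = 21 → V
  i=14: H-H =  0 → A
  i=15: H-E =  3 → D
  i=16: T-A = 19 → T
  i=17: M-M =  0 → A
  i=18: P-G =  9 → J
  i=19: B-I = 19 → T
  i=20: S-X = 21 → V
  i=21: J-J =  0 → A
  shifts repeat with period 7: ADTAJTV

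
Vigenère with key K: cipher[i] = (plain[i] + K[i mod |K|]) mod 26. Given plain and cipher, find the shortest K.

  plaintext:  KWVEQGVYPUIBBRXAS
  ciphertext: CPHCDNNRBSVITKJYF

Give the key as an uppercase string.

  i= 0: C-K = 18 → S
  i= 1: P-W = 19 → T
  i= 2: H-V = 12 → M
  i= 3: C-E = 24 → Y
  i= 4: D-Q = 13 → N
  i= 5: N-G =  7 → H
  i= 6: N-V = 18 → S
  i= 7: R-Y = 19 → T
  i= 8: B-P = 12 → M
  i= 9: S-U = 24 → Y
  i=10: V-I = 13 → N
  i=11: I-B =  7 → H
  i=12: T-B = 18 → S
  i=13: K-R = 19 → T
  i=14: J-X = 12 → M
  i=15: Y-A = 24 → Y
  i=16: F-S = 13 → N
  shifts repeat with period 6: STMYNH

STMYNH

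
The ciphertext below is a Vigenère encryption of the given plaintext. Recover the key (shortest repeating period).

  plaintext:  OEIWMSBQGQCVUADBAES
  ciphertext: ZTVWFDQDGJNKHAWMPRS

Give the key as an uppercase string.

LPNAT

  i= 0: Z-O = 11 → L
  i= 1: T-E = 15 → P
  i= 2: V-I = 13 → N
  i= 3: W-W =  0 → A
  i= 4: F-M = 19 → T
  i= 5: D-S = 11 → L
  i= 6: Q-B = 15 → P
  i= 7: D-Q = 13 → N
  i= 8: G-G =  0 → A
  i= 9: J-Q = 19 → T
  i=10: N-C = 11 → L
  i=11: K-V = 15 → P
  i=12: H-U = 13 → N
  i=13: A-A =  0 → A
  i=14: W-D = 19 → T
  i=15: M-B = 11 → L
  i=16: P-A = 15 → P
  i=17: R-E = 13 → N
  i=18: S-S =  0 → A
  shifts repeat with period 5: LPNAT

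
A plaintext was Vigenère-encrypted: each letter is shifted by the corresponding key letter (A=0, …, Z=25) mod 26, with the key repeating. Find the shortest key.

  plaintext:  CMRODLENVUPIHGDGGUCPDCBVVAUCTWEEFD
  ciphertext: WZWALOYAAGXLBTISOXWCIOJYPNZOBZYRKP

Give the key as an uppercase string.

UNFMID

  i= 0: W-C = 20 → U
  i= 1: Z-M = 13 → N
  i= 2: W-R =  5 → F
  i= 3: A-O = 12 → M
  i= 4: L-D =  8 → I
  i= 5: O-L =  3 → D
  i= 6: Y-E = 20 → U
  i= 7: A-N = 13 → N
  i= 8: A-V =  5 → F
  i= 9: G-U = 12 → M
  i=10: X-P =  8 → I
  i=11: L-I =  3 → D
  i=12: B-H = 20 → U
  i=13: T-G = 13 → N
  i=14: I-D =  5 → F
  i=15: S-G = 12 → M
  i=16: O-G =  8 → I
  i=17: X-U =  3 → D
  i=18: W-C = 20 → U
  i=19: C-P = 13 → N
  i=20: I-D =  5 → F
  i=21: O-C = 12 → M
  i=22: J-B =  8 → I
  i=23: Y-V =  3 → D
  i=24: P-V = 20 → U
  i=25: N-A = 13 → N
  i=26: Z-U =  5 → F
  i=27: O-C = 12 → M
  i=28: B-T =  8 → I
  i=29: Z-W =  3 → D
  i=30: Y-E = 20 → U
  i=31: R-E = 13 → N
  i=32: K-F =  5 → F
  i=33: P-D = 12 → M
  shifts repeat with period 6: UNFMID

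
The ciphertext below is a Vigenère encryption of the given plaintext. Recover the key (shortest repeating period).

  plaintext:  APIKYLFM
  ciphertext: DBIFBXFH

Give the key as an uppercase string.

DMAV

  i= 0: D-A =  3 → D
  i= 1: B-P = 12 → M
  i= 2: I-I =  0 → A
  i= 3: F-K = 21 → V
  i= 4: B-Y =  3 → D
  i= 5: X-L = 12 → M
  i= 6: F-F =  0 → A
  i= 7: H-M = 21 → V
  shifts repeat with period 4: DMAV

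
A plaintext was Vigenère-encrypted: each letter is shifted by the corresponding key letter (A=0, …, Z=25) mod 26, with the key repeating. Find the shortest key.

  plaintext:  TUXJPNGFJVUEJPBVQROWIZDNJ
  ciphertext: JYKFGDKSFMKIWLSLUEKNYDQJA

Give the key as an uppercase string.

QENWR

  i= 0: J-T = 16 → Q
  i= 1: Y-U =  4 → E
  i= 2: K-X = 13 → N
  i= 3: F-J = 22 → W
  i= 4: G-P = 17 → R
  i= 5: D-N = 16 → Q
  i= 6: K-G =  4 → E
  i= 7: S-F = 13 → N
  i= 8: F-J = 22 → W
  i= 9: M-V = 17 → R
  i=10: K-U = 16 → Q
  i=11: I-E =  4 → E
  i=12: W-J = 13 → N
  i=13: L-P = 22 → W
  i=14: S-B = 17 → R
  i=15: L-V = 16 → Q
  i=16: U-Q =  4 → E
  i=17: E-R = 13 → N
  i=18: K-O = 22 → W
  i=19: N-W = 17 → R
  i=20: Y-I = 16 → Q
  i=21: D-Z =  4 → E
  i=22: Q-D = 13 → N
  i=23: J-N = 22 → W
  i=24: A-J = 17 → R
  shifts repeat with period 5: QENWR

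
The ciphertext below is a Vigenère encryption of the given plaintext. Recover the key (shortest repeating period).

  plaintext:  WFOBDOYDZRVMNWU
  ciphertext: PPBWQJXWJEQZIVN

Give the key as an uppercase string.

TKNVNVZ

  i= 0: P-W = 19 → T
  i= 1: P-F = 10 → K
  i= 2: B-O = 13 → N
  i= 3: W-B = 21 → V
  i= 4: Q-D = 13 → N
  i= 5: J-O = 21 → V
  i= 6: X-Y = 25 → Z
  i= 7: W-D = 19 → T
  i= 8: J-Z = 10 → K
  i= 9: E-R = 13 → N
  i=10: Q-V = 21 → V
  i=11: Z-M = 13 → N
  i=12: I-N = 21 → V
  i=13: V-W = 25 → Z
  i=14: N-U = 19 → T
  shifts repeat with period 7: TKNVNVZ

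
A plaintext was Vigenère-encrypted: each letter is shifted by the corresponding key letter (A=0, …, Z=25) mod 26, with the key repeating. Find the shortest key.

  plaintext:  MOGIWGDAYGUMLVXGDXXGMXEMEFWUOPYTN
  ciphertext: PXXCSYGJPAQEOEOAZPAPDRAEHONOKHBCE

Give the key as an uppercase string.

DJRUWS

  i= 0: P-M =  3 → D
  i= 1: X-O =  9 → J
  i= 2: X-G = 17 → R
  i= 3: C-I = 20 → U
  i= 4: S-W = 22 → W
  i= 5: Y-G = 18 → S
  i= 6: G-D =  3 → D
  i= 7: J-A =  9 → J
  i= 8: P-Y = 17 → R
  i= 9: A-G = 20 → U
  i=10: Q-U = 22 → W
  i=11: E-M = 18 → S
  i=12: O-L =  3 → D
  i=13: E-V =  9 → J
  i=14: O-X = 17 → R
  i=15: A-G = 20 → U
  i=16: Z-D = 22 → W
  i=17: P-X = 18 → S
  i=18: A-X =  3 → D
  i=19: P-G =  9 → J
  i=20: D-M = 17 → R
  i=21: R-X = 20 → U
  i=22: A-E = 22 → W
  i=23: E-M = 18 → S
  i=24: H-E =  3 → D
  i=25: O-F =  9 → J
  i=26: N-W = 17 → R
  i=27: O-U = 20 → U
  i=28: K-O = 22 → W
  i=29: H-P = 18 → S
  i=30: B-Y =  3 → D
  i=31: C-T =  9 → J
  i=32: E-N = 17 → R
  shifts repeat with period 6: DJRUWS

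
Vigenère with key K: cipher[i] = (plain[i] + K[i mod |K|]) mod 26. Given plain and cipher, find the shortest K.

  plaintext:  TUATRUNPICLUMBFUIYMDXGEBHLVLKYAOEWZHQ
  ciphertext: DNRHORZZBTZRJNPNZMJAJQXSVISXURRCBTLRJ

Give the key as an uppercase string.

KTROXXM

  i= 0: D-T = 10 → K
  i= 1: N-U = 19 → T
  i= 2: R-A = 17 → R
  i= 3: H-T = 14 → O
  i= 4: O-R = 23 → X
  i= 5: R-U = 23 → X
  i= 6: Z-N = 12 → M
  i= 7: Z-P = 10 → K
  i= 8: B-I = 19 → T
  i= 9: T-C = 17 → R
  i=10: Z-L = 14 → O
  i=11: R-U = 23 → X
  i=12: J-M = 23 → X
  i=13: N-B = 12 → M
  i=14: P-F = 10 → K
  i=15: N-U = 19 → T
  i=16: Z-I = 17 → R
  i=17: M-Y = 14 → O
  i=18: J-M = 23 → X
  i=19: A-D = 23 → X
  i=20: J-X = 12 → M
  i=21: Q-G = 10 → K
  i=22: X-E = 19 → T
  i=23: S-B = 17 → R
  i=24: V-H = 14 → O
  i=25: I-L = 23 → X
  i=26: S-V = 23 → X
  i=27: X-L = 12 → M
  i=28: U-K = 10 → K
  i=29: R-Y = 19 → T
  i=30: R-A = 17 → R
  i=31: C-O = 14 → O
  i=32: B-E = 23 → X
  i=33: T-W = 23 → X
  i=34: L-Z = 12 → M
  i=35: R-H = 10 → K
  i=36: J-Q = 19 → T
  shifts repeat with period 7: KTROXXM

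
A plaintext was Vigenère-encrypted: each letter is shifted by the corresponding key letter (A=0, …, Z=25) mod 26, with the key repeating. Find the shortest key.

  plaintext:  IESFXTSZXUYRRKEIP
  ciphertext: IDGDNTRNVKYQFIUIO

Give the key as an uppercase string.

  i= 0: I-I =  0 → A
  i= 1: D-E = 25 → Z
  i= 2: G-S = 14 → O
  i= 3: D-F = 24 → Y
  i= 4: N-X = 16 → Q
  i= 5: T-T =  0 → A
  i= 6: R-S = 25 → Z
  i= 7: N-Z = 14 → O
  i= 8: V-X = 24 → Y
  i= 9: K-U = 16 → Q
  i=10: Y-Y =  0 → A
  i=11: Q-R = 25 → Z
  i=12: F-R = 14 → O
  i=13: I-K = 24 → Y
  i=14: U-E = 16 → Q
  i=15: I-I =  0 → A
  i=16: O-P = 25 → Z
  shifts repeat with period 5: AZOYQ

AZOYQ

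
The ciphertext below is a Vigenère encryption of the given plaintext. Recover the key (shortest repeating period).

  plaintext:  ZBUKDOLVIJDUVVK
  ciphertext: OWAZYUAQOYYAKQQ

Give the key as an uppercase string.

PVG

  i= 0: O-Z = 15 → P
  i= 1: W-B = 21 → V
  i= 2: A-U =  6 → G
  i= 3: Z-K = 15 → P
  i= 4: Y-D = 21 → V
  i= 5: U-O =  6 → G
  i= 6: A-L = 15 → P
  i= 7: Q-V = 21 → V
  i= 8: O-I =  6 → G
  i= 9: Y-J = 15 → P
  i=10: Y-D = 21 → V
  i=11: A-U =  6 → G
  i=12: K-V = 15 → P
  i=13: Q-V = 21 → V
  i=14: Q-K =  6 → G
  shifts repeat with period 3: PVG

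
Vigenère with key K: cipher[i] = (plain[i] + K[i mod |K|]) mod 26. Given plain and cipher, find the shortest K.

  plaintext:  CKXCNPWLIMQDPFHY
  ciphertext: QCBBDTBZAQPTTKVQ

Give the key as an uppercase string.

OSEZQEF

  i= 0: Q-C = 14 → O
  i= 1: C-K = 18 → S
  i= 2: B-X =  4 → E
  i= 3: B-C = 25 → Z
  i= 4: D-N = 16 → Q
  i= 5: T-P =  4 → E
  i= 6: B-W =  5 → F
  i= 7: Z-L = 14 → O
  i= 8: A-I = 18 → S
  i= 9: Q-M =  4 → E
  i=10: P-Q = 25 → Z
  i=11: T-D = 16 → Q
  i=12: T-P =  4 → E
  i=13: K-F =  5 → F
  i=14: V-H = 14 → O
  i=15: Q-Y = 18 → S
  shifts repeat with period 7: OSEZQEF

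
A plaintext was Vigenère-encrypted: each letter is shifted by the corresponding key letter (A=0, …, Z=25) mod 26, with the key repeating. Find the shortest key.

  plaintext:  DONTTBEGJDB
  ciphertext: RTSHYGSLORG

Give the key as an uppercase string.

  i= 0: R-D = 14 → O
  i= 1: T-O =  5 → F
  i= 2: S-N =  5 → F
  i= 3: H-T = 14 → O
  i= 4: Y-T =  5 → F
  i= 5: G-B =  5 → F
  i= 6: S-E = 14 → O
  i= 7: L-G =  5 → F
  i= 8: O-J =  5 → F
  i= 9: R-D = 14 → O
  i=10: G-B =  5 → F
  shifts repeat with period 3: OFF

OFF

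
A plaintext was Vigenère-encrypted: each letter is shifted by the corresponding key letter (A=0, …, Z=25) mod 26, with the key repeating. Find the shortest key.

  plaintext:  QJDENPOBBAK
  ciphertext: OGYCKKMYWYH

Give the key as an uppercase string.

  i= 0: O-Q = 24 → Y
  i= 1: G-J = 23 → X
  i= 2: Y-D = 21 → V
  i= 3: C-E = 24 → Y
  i= 4: K-N = 23 → X
  i= 5: K-P = 21 → V
  i= 6: M-O = 24 → Y
  i= 7: Y-B = 23 → X
  i= 8: W-B = 21 → V
  i= 9: Y-A = 24 → Y
  i=10: H-K = 23 → X
  shifts repeat with period 3: YXV

YXV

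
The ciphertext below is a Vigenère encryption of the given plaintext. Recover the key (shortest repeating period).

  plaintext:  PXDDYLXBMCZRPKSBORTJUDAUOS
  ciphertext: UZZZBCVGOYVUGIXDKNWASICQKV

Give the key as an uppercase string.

  i= 0: U-P =  5 → F
  i= 1: Z-X =  2 → C
  i= 2: Z-D = 22 → W
  i= 3: Z-D = 22 → W
  i= 4: B-Y =  3 → D
  i= 5: C-L = 17 → R
  i= 6: V-X = 24 → Y
  i= 7: G-B =  5 → F
  i= 8: O-M =  2 → C
  i= 9: Y-C = 22 → W
  i=10: V-Z = 22 → W
  i=11: U-R =  3 → D
  i=12: G-P = 17 → R
  i=13: I-K = 24 → Y
  i=14: X-S =  5 → F
  i=15: D-B =  2 → C
  i=16: K-O = 22 → W
  i=17: N-R = 22 → W
  i=18: W-T =  3 → D
  i=19: A-J = 17 → R
  i=20: S-U = 24 → Y
  i=21: I-D =  5 → F
  i=22: C-A =  2 → C
  i=23: Q-U = 22 → W
  i=24: K-O = 22 → W
  i=25: V-S =  3 → D
  shifts repeat with period 7: FCWWDRY

FCWWDRY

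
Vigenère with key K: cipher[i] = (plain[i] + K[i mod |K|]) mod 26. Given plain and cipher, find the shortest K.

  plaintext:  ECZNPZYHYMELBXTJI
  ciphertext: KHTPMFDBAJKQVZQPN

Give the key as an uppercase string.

GFUCX

  i= 0: K-E =  6 → G
  i= 1: H-C =  5 → F
  i= 2: T-Z = 20 → U
  i= 3: P-N =  2 → C
  i= 4: M-P = 23 → X
  i= 5: F-Z =  6 → G
  i= 6: D-Y =  5 → F
  i= 7: B-H = 20 → U
  i= 8: A-Y =  2 → C
  i= 9: J-M = 23 → X
  i=10: K-E =  6 → G
  i=11: Q-L =  5 → F
  i=12: V-B = 20 → U
  i=13: Z-X =  2 → C
  i=14: Q-T = 23 → X
  i=15: P-J =  6 → G
  i=16: N-I =  5 → F
  shifts repeat with period 5: GFUCX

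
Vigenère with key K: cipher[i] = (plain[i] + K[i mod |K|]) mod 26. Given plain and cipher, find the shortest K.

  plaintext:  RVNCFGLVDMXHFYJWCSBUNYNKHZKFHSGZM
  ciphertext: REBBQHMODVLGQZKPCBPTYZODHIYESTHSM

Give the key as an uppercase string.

  i= 0: R-R =  0 → A
  i= 1: E-V =  9 → J
  i= 2: B-N = 14 → O
  i= 3: B-C = 25 → Z
  i= 4: Q-F = 11 → L
  i= 5: H-G =  1 → B
  i= 6: M-L =  1 → B
  i= 7: O-V = 19 → T
  i= 8: D-D =  0 → A
  i= 9: V-M =  9 → J
  i=10: L-X = 14 → O
  i=11: G-H = 25 → Z
  i=12: Q-F = 11 → L
  i=13: Z-Y =  1 → B
  i=14: K-J =  1 → B
  i=15: P-W = 19 → T
  i=16: C-C =  0 → A
  i=17: B-S =  9 → J
  i=18: P-B = 14 → O
  i=19: T-U = 25 → Z
  i=20: Y-N = 11 → L
  i=21: Z-Y =  1 → B
  i=22: O-N =  1 → B
  i=23: D-K = 19 → T
  i=24: H-H =  0 → A
  i=25: I-Z =  9 → J
  i=26: Y-K = 14 → O
  i=27: E-F = 25 → Z
  i=28: S-H = 11 → L
  i=29: T-S =  1 → B
  i=30: H-G =  1 → B
  i=31: S-Z = 19 → T
  i=32: M-M =  0 → A
  shifts repeat with period 8: AJOZLBBT

AJOZLBBT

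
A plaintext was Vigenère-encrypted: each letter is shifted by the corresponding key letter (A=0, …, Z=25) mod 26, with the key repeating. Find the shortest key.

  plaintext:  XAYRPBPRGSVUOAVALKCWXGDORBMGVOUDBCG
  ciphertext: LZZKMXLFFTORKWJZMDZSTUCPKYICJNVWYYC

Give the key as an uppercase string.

OZBTXWW

  i= 0: L-X = 14 → O
  i= 1: Z-A = 25 → Z
  i= 2: Z-Y =  1 → B
  i= 3: K-R = 19 → T
  i= 4: M-P = 23 → X
  i= 5: X-B = 22 → W
  i= 6: L-P = 22 → W
  i= 7: F-R = 14 → O
  i= 8: F-G = 25 → Z
  i= 9: T-S =  1 → B
  i=10: O-V = 19 → T
  i=11: R-U = 23 → X
  i=12: K-O = 22 → W
  i=13: W-A = 22 → W
  i=14: J-V = 14 → O
  i=15: Z-A = 25 → Z
  i=16: M-L =  1 → B
  i=17: D-K = 19 → T
  i=18: Z-C = 23 → X
  i=19: S-W = 22 → W
  i=20: T-X = 22 → W
  i=21: U-G = 14 → O
  i=22: C-D = 25 → Z
  i=23: P-O =  1 → B
  i=24: K-R = 19 → T
  i=25: Y-B = 23 → X
  i=26: I-M = 22 → W
  i=27: C-G = 22 → W
  i=28: J-V = 14 → O
  i=29: N-O = 25 → Z
  i=30: V-U =  1 → B
  i=31: W-D = 19 → T
  i=32: Y-B = 23 → X
  i=33: Y-C = 22 → W
  i=34: C-G = 22 → W
  shifts repeat with period 7: OZBTXWW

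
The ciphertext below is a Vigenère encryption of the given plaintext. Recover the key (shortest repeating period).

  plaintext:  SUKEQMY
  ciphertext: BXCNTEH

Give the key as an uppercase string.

  i= 0: B-S =  9 → J
  i= 1: X-U =  3 → D
  i= 2: C-K = 18 → S
  i= 3: N-E =  9 → J
  i= 4: T-Q =  3 → D
  i= 5: E-M = 18 → S
  i= 6: H-Y =  9 → J
  shifts repeat with period 3: JDS

JDS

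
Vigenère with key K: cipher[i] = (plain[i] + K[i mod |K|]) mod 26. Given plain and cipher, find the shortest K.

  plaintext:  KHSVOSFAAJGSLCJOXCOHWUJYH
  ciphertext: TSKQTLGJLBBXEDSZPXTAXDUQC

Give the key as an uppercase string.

JLSVFTB

  i= 0: T-K =  9 → J
  i= 1: S-H = 11 → L
  i= 2: K-S = 18 → S
  i= 3: Q-V = 21 → V
  i= 4: T-O =  5 → F
  i= 5: L-S = 19 → T
  i= 6: G-F =  1 → B
  i= 7: J-A =  9 → J
  i= 8: L-A = 11 → L
  i= 9: B-J = 18 → S
  i=10: B-G = 21 → V
  i=11: X-S =  5 → F
  i=12: E-L = 19 → T
  i=13: D-C =  1 → B
  i=14: S-J =  9 → J
  i=15: Z-O = 11 → L
  i=16: P-X = 18 → S
  i=17: X-C = 21 → V
  i=18: T-O =  5 → F
  i=19: A-H = 19 → T
  i=20: X-W =  1 → B
  i=21: D-U =  9 → J
  i=22: U-J = 11 → L
  i=23: Q-Y = 18 → S
  i=24: C-H = 21 → V
  shifts repeat with period 7: JLSVFTB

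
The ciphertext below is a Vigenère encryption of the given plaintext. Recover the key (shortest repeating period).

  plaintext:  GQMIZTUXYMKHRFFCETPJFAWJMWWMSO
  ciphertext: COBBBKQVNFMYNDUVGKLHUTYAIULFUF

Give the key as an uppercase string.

  i= 0: C-G = 22 → W
  i= 1: O-Q = 24 → Y
  i= 2: B-M = 15 → P
  i= 3: B-I = 19 → T
  i= 4: B-Z =  2 → C
  i= 5: K-T = 17 → R
  i= 6: Q-U = 22 → W
  i= 7: V-X = 24 → Y
  i= 8: N-Y = 15 → P
  i= 9: F-M = 19 → T
  i=10: M-K =  2 → C
  i=11: Y-H = 17 → R
  i=12: N-R = 22 → W
  i=13: D-F = 24 → Y
  i=14: U-F = 15 → P
  i=15: V-C = 19 → T
  i=16: G-E =  2 → C
  i=17: K-T = 17 → R
  i=18: L-P = 22 → W
  i=19: H-J = 24 → Y
  i=20: U-F = 15 → P
  i=21: T-A = 19 → T
  i=22: Y-W =  2 → C
  i=23: A-J = 17 → R
  i=24: I-M = 22 → W
  i=25: U-W = 24 → Y
  i=26: L-W = 15 → P
  i=27: F-M = 19 → T
  i=28: U-S =  2 → C
  i=29: F-O = 17 → R
  shifts repeat with period 6: WYPTCR

WYPTCR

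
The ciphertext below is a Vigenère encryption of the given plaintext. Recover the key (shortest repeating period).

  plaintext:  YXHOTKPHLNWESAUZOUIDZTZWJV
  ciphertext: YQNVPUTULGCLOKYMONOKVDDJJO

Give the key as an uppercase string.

  i= 0: Y-Y =  0 → A
  i= 1: Q-X = 19 → T
  i= 2: N-H =  6 → G
  i= 3: V-O =  7 → H
  i= 4: P-T = 22 → W
  i= 5: U-K = 10 → K
  i= 6: T-P =  4 → E
  i= 7: U-H = 13 → N
  i= 8: L-L =  0 → A
  i= 9: G-N = 19 → T
  i=10: C-W =  6 → G
  i=11: L-E =  7 → H
  i=12: O-S = 22 → W
  i=13: K-A = 10 → K
  i=14: Y-U =  4 → E
  i=15: M-Z = 13 → N
  i=16: O-O =  0 → A
  i=17: N-U = 19 → T
  i=18: O-I =  6 → G
  i=19: K-D =  7 → H
  i=20: V-Z = 22 → W
  i=21: D-T = 10 → K
  i=22: D-Z =  4 → E
  i=23: J-W = 13 → N
  i=24: J-J =  0 → A
  i=25: O-V = 19 → T
  shifts repeat with period 8: ATGHWKEN

ATGHWKEN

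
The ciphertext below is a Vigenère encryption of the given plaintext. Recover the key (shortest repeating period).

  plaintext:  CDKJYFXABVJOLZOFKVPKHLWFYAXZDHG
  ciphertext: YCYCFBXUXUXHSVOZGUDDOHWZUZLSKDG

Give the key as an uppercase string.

  i= 0: Y-C = 22 → W
  i= 1: C-D = 25 → Z
  i= 2: Y-K = 14 → O
  i= 3: C-J = 19 → T
  i= 4: F-Y =  7 → H
  i= 5: B-F = 22 → W
  i= 6: X-X =  0 → A
  i= 7: U-A = 20 → U
  i= 8: X-B = 22 → W
  i= 9: U-V = 25 → Z
  i=10: X-J = 14 → O
  i=11: H-O = 19 → T
  i=12: S-L =  7 → H
  i=13: V-Z = 22 → W
  i=14: O-O =  0 → A
  i=15: Z-F = 20 → U
  i=16: G-K = 22 → W
  i=17: U-V = 25 → Z
  i=18: D-P = 14 → O
  i=19: D-K = 19 → T
  i=20: O-H =  7 → H
  i=21: H-L = 22 → W
  i=22: W-W =  0 → A
  i=23: Z-F = 20 → U
  i=24: U-Y = 22 → W
  i=25: Z-A = 25 → Z
  i=26: L-X = 14 → O
  i=27: S-Z = 19 → T
  i=28: K-D =  7 → H
  i=29: D-H = 22 → W
  i=30: G-G =  0 → A
  shifts repeat with period 8: WZOTHWAU

WZOTHWAU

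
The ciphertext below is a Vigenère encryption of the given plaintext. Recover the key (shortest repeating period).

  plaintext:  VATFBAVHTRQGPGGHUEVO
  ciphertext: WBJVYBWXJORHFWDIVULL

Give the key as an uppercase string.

  i= 0: W-V =  1 → B
  i= 1: B-A =  1 → B
  i= 2: J-T = 16 → Q
  i= 3: V-F = 16 → Q
  i= 4: Y-B = 23 → X
  i= 5: B-A =  1 → B
  i= 6: W-V =  1 → B
  i= 7: X-H = 16 → Q
  i= 8: J-T = 16 → Q
  i= 9: O-R = 23 → X
  i=10: R-Q =  1 → B
  i=11: H-G =  1 → B
  i=12: F-P = 16 → Q
  i=13: W-G = 16 → Q
  i=14: D-G = 23 → X
  i=15: I-H =  1 → B
  i=16: V-U =  1 → B
  i=17: U-E = 16 → Q
  i=18: L-V = 16 → Q
  i=19: L-O = 23 → X
  shifts repeat with period 5: BBQQX

BBQQX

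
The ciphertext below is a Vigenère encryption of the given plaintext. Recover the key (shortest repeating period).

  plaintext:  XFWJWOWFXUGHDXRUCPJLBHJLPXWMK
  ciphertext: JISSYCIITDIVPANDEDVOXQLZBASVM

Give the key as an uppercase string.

MDWJCO

  i= 0: J-X = 12 → M
  i= 1: I-F =  3 → D
  i= 2: S-W = 22 → W
  i= 3: S-J =  9 → J
  i= 4: Y-W =  2 → C
  i= 5: C-O = 14 → O
  i= 6: I-W = 12 → M
  i= 7: I-F =  3 → D
  i= 8: T-X = 22 → W
  i= 9: D-U =  9 → J
  i=10: I-G =  2 → C
  i=11: V-H = 14 → O
  i=12: P-D = 12 → M
  i=13: A-X =  3 → D
  i=14: N-R = 22 → W
  i=15: D-U =  9 → J
  i=16: E-C =  2 → C
  i=17: D-P = 14 → O
  i=18: V-J = 12 → M
  i=19: O-L =  3 → D
  i=20: X-B = 22 → W
  i=21: Q-H =  9 → J
  i=22: L-J =  2 → C
  i=23: Z-L = 14 → O
  i=24: B-P = 12 → M
  i=25: A-X =  3 → D
  i=26: S-W = 22 → W
  i=27: V-M =  9 → J
  i=28: M-K =  2 → C
  shifts repeat with period 6: MDWJCO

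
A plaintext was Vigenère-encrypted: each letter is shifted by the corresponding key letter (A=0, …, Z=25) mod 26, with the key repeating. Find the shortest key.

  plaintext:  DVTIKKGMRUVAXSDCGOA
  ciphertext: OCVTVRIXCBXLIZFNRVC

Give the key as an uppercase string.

LHCL

  i= 0: O-D = 11 → L
  i= 1: C-V =  7 → H
  i= 2: V-T =  2 → C
  i= 3: T-I = 11 → L
  i= 4: V-K = 11 → L
  i= 5: R-K =  7 → H
  i= 6: I-G =  2 → C
  i= 7: X-M = 11 → L
  i= 8: C-R = 11 → L
  i= 9: B-U =  7 → H
  i=10: X-V =  2 → C
  i=11: L-A = 11 → L
  i=12: I-X = 11 → L
  i=13: Z-S =  7 → H
  i=14: F-D =  2 → C
  i=15: N-C = 11 → L
  i=16: R-G = 11 → L
  i=17: V-O =  7 → H
  i=18: C-A =  2 → C
  shifts repeat with period 4: LHCL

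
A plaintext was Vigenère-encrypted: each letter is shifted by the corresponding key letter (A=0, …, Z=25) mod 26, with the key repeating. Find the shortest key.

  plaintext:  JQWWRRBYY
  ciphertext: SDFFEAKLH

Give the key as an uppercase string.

  i= 0: S-J =  9 → J
  i= 1: D-Q = 13 → N
  i= 2: F-W =  9 → J
  i= 3: F-W =  9 → J
  i= 4: E-R = 13 → N
  i= 5: A-R =  9 → J
  i= 6: K-B =  9 → J
  i= 7: L-Y = 13 → N
  i= 8: H-Y =  9 → J
  shifts repeat with period 3: JNJ

JNJ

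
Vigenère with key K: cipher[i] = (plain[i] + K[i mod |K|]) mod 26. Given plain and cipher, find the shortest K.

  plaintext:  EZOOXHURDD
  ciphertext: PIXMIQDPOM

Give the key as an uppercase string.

LJJY

  i= 0: P-E = 11 → L
  i= 1: I-Z =  9 → J
  i= 2: X-O =  9 → J
  i= 3: M-O = 24 → Y
  i= 4: I-X = 11 → L
  i= 5: Q-H =  9 → J
  i= 6: D-U =  9 → J
  i= 7: P-R = 24 → Y
  i= 8: O-D = 11 → L
  i= 9: M-D =  9 → J
  shifts repeat with period 4: LJJY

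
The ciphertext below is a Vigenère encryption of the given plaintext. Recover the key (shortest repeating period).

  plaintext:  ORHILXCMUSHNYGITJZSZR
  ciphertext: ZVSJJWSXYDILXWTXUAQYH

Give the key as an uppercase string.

  i= 0: Z-O = 11 → L
  i= 1: V-R =  4 → E
  i= 2: S-H = 11 → L
  i= 3: J-I =  1 → B
  i= 4: J-L = 24 → Y
  i= 5: W-X = 25 → Z
  i= 6: S-C = 16 → Q
  i= 7: X-M = 11 → L
  i= 8: Y-U =  4 → E
  i= 9: D-S = 11 → L
  i=10: I-H =  1 → B
  i=11: L-N = 24 → Y
  i=12: X-Y = 25 → Z
  i=13: W-G = 16 → Q
  i=14: T-I = 11 → L
  i=15: X-T =  4 → E
  i=16: U-J = 11 → L
  i=17: A-Z =  1 → B
  i=18: Q-S = 24 → Y
  i=19: Y-Z = 25 → Z
  i=20: H-R = 16 → Q
  shifts repeat with period 7: LELBYZQ

LELBYZQ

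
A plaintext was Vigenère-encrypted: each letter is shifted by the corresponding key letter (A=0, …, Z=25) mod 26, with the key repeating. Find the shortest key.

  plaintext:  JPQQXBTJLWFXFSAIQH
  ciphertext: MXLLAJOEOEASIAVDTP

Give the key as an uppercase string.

  i= 0: M-J =  3 → D
  i= 1: X-P =  8 → I
  i= 2: L-Q = 21 → V
  i= 3: L-Q = 21 → V
  i= 4: A-X =  3 → D
  i= 5: J-B =  8 → I
  i= 6: O-T = 21 → V
  i= 7: E-J = 21 → V
  i= 8: O-L =  3 → D
  i= 9: E-W =  8 → I
  i=10: A-F = 21 → V
  i=11: S-X = 21 → V
  i=12: I-F =  3 → D
  i=13: A-S =  8 → I
  i=14: V-A = 21 → V
  i=15: D-I = 21 → V
  i=16: T-Q =  3 → D
  i=17: P-H =  8 → I
  shifts repeat with period 4: DIVV

DIVV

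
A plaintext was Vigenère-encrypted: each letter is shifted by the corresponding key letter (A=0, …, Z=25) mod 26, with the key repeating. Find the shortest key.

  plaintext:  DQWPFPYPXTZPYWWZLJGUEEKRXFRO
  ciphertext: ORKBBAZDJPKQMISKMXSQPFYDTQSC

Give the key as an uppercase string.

LBOMW

  i= 0: O-D = 11 → L
  i= 1: R-Q =  1 → B
  i= 2: K-W = 14 → O
  i= 3: B-P = 12 → M
  i= 4: B-F = 22 → W
  i= 5: A-P = 11 → L
  i= 6: Z-Y =  1 → B
  i= 7: D-P = 14 → O
  i= 8: J-X = 12 → M
  i= 9: P-T = 22 → W
  i=10: K-Z = 11 → L
  i=11: Q-P =  1 → B
  i=12: M-Y = 14 → O
  i=13: I-W = 12 → M
  i=14: S-W = 22 → W
  i=15: K-Z = 11 → L
  i=16: M-L =  1 → B
  i=17: X-J = 14 → O
  i=18: S-G = 12 → M
  i=19: Q-U = 22 → W
  i=20: P-E = 11 → L
  i=21: F-E =  1 → B
  i=22: Y-K = 14 → O
  i=23: D-R = 12 → M
  i=24: T-X = 22 → W
  i=25: Q-F = 11 → L
  i=26: S-R =  1 → B
  i=27: C-O = 14 → O
  shifts repeat with period 5: LBOMW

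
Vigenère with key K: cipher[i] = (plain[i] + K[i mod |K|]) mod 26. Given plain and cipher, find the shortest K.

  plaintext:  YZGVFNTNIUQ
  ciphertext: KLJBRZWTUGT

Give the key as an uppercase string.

MMDG

  i= 0: K-Y = 12 → M
  i= 1: L-Z = 12 → M
  i= 2: J-G =  3 → D
  i= 3: B-V =  6 → G
  i= 4: R-F = 12 → M
  i= 5: Z-N = 12 → M
  i= 6: W-T =  3 → D
  i= 7: T-N =  6 → G
  i= 8: U-I = 12 → M
  i= 9: G-U = 12 → M
  i=10: T-Q =  3 → D
  shifts repeat with period 4: MMDG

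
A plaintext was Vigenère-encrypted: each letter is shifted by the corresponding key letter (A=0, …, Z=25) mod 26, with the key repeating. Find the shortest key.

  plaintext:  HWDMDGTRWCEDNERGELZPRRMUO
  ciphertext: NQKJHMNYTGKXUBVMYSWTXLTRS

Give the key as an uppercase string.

  i= 0: N-H =  6 → G
  i= 1: Q-W = 20 → U
  i= 2: K-D =  7 → H
  i= 3: J-M = 23 → X
  i= 4: H-D =  4 → E
  i= 5: M-G =  6 → G
  i= 6: N-T = 20 → U
  i= 7: Y-R =  7 → H
  i= 8: T-W = 23 → X
  i= 9: G-C =  4 → E
  i=10: K-E =  6 → G
  i=11: X-D = 20 → U
  i=12: U-N =  7 → H
  i=13: B-E = 23 → X
  i=14: V-R =  4 → E
  i=15: M-G =  6 → G
  i=16: Y-E = 20 → U
  i=17: S-L =  7 → H
  i=18: W-Z = 23 → X
  i=19: T-P =  4 → E
  i=20: X-R =  6 → G
  i=21: L-R = 20 → U
  i=22: T-M =  7 → H
  i=23: R-U = 23 → X
  i=24: S-O =  4 → E
  shifts repeat with period 5: GUHXE

GUHXE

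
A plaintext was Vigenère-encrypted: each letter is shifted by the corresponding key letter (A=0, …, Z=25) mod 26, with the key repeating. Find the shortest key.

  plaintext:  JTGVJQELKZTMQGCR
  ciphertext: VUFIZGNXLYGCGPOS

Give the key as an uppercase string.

MBZNQQJ

  i= 0: V-J = 12 → M
  i= 1: U-T =  1 → B
  i= 2: F-G = 25 → Z
  i= 3: I-V = 13 → N
  i= 4: Z-J = 16 → Q
  i= 5: G-Q = 16 → Q
  i= 6: N-E =  9 → J
  i= 7: X-L = 12 → M
  i= 8: L-K =  1 → B
  i= 9: Y-Z = 25 → Z
  i=10: G-T = 13 → N
  i=11: C-M = 16 → Q
  i=12: G-Q = 16 → Q
  i=13: P-G =  9 → J
  i=14: O-C = 12 → M
  i=15: S-R =  1 → B
  shifts repeat with period 7: MBZNQQJ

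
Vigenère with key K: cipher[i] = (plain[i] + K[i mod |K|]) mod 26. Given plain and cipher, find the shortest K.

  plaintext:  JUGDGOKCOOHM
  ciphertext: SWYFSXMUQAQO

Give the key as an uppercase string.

JCSCM

  i= 0: S-J =  9 → J
  i= 1: W-U =  2 → C
  i= 2: Y-G = 18 → S
  i= 3: F-D =  2 → C
  i= 4: S-G = 12 → M
  i= 5: X-O =  9 → J
  i= 6: M-K =  2 → C
  i= 7: U-C = 18 → S
  i= 8: Q-O =  2 → C
  i= 9: A-O = 12 → M
  i=10: Q-H =  9 → J
  i=11: O-M =  2 → C
  shifts repeat with period 5: JCSCM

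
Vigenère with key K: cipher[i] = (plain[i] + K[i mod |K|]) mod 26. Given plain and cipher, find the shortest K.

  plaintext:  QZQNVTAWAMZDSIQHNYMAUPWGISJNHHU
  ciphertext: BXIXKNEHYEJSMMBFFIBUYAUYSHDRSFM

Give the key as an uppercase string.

  i= 0: B-Q = 11 → L
  i= 1: X-Z = 24 → Y
  i= 2: I-Q = 18 → S
  i= 3: X-N = 10 → K
  i= 4: K-V = 15 → P
  i= 5: N-T = 20 → U
  i= 6: E-A =  4 → E
  i= 7: H-W = 11 → L
  i= 8: Y-A = 24 → Y
  i= 9: E-M = 18 → S
  i=10: J-Z = 10 → K
  i=11: S-D = 15 → P
  i=12: M-S = 20 → U
  i=13: M-I =  4 → E
  i=14: B-Q = 11 → L
  i=15: F-H = 24 → Y
  i=16: F-N = 18 → S
  i=17: I-Y = 10 → K
  i=18: B-M = 15 → P
  i=19: U-A = 20 → U
  i=20: Y-U =  4 → E
  i=21: A-P = 11 → L
  i=22: U-W = 24 → Y
  i=23: Y-G = 18 → S
  i=24: S-I = 10 → K
  i=25: H-S = 15 → P
  i=26: D-J = 20 → U
  i=27: R-N =  4 → E
  i=28: S-H = 11 → L
  i=29: F-H = 24 → Y
  i=30: M-U = 18 → S
  shifts repeat with period 7: LYSKPUE

LYSKPUE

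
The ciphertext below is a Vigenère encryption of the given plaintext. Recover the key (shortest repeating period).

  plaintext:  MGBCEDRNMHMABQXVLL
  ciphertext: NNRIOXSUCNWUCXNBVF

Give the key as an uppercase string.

BHQGKU

  i= 0: N-M =  1 → B
  i= 1: N-G =  7 → H
  i= 2: R-B = 16 → Q
  i= 3: I-C =  6 → G
  i= 4: O-E = 10 → K
  i= 5: X-D = 20 → U
  i= 6: S-R =  1 → B
  i= 7: U-N =  7 → H
  i= 8: C-M = 16 → Q
  i= 9: N-H =  6 → G
  i=10: W-M = 10 → K
  i=11: U-A = 20 → U
  i=12: C-B =  1 → B
  i=13: X-Q =  7 → H
  i=14: N-X = 16 → Q
  i=15: B-V =  6 → G
  i=16: V-L = 10 → K
  i=17: F-L = 20 → U
  shifts repeat with period 6: BHQGKU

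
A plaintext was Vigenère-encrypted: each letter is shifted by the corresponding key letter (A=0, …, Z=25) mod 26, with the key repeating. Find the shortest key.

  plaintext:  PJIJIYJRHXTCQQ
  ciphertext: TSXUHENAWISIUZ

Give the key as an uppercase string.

EJPLZG

  i= 0: T-P =  4 → E
  i= 1: S-J =  9 → J
  i= 2: X-I = 15 → P
  i= 3: U-J = 11 → L
  i= 4: H-I = 25 → Z
  i= 5: E-Y =  6 → G
  i= 6: N-J =  4 → E
  i= 7: A-R =  9 → J
  i= 8: W-H = 15 → P
  i= 9: I-X = 11 → L
  i=10: S-T = 25 → Z
  i=11: I-C =  6 → G
  i=12: U-Q =  4 → E
  i=13: Z-Q =  9 → J
  shifts repeat with period 6: EJPLZG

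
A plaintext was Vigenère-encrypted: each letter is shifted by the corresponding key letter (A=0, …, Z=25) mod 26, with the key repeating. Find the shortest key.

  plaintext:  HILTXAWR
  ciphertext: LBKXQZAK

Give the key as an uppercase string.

  i= 0: L-H =  4 → E
  i= 1: B-I = 19 → T
  i= 2: K-L = 25 → Z
  i= 3: X-T =  4 → E
  i= 4: Q-X = 19 → T
  i= 5: Z-A = 25 → Z
  i= 6: A-W =  4 → E
  i= 7: K-R = 19 → T
  shifts repeat with period 3: ETZ

ETZ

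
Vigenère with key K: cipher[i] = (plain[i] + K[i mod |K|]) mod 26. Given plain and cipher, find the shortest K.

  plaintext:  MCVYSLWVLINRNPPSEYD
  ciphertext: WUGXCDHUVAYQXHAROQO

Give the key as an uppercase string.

KSLZ

  i= 0: W-M = 10 → K
  i= 1: U-C = 18 → S
  i= 2: G-V = 11 → L
  i= 3: X-Y = 25 → Z
  i= 4: C-S = 10 → K
  i= 5: D-L = 18 → S
  i= 6: H-W = 11 → L
  i= 7: U-V = 25 → Z
  i= 8: V-L = 10 → K
  i= 9: A-I = 18 → S
  i=10: Y-N = 11 → L
  i=11: Q-R = 25 → Z
  i=12: X-N = 10 → K
  i=13: H-P = 18 → S
  i=14: A-P = 11 → L
  i=15: R-S = 25 → Z
  i=16: O-E = 10 → K
  i=17: Q-Y = 18 → S
  i=18: O-D = 11 → L
  shifts repeat with period 4: KSLZ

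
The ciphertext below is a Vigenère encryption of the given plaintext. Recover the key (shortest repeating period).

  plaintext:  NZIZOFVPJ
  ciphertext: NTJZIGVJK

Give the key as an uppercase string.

  i= 0: N-N =  0 → A
  i= 1: T-Z = 20 → U
  i= 2: J-I =  1 → B
  i= 3: Z-Z =  0 → A
  i= 4: I-O = 20 → U
  i= 5: G-F =  1 → B
  i= 6: V-V =  0 → A
  i= 7: J-P = 20 → U
  i= 8: K-J =  1 → B
  shifts repeat with period 3: AUB

AUB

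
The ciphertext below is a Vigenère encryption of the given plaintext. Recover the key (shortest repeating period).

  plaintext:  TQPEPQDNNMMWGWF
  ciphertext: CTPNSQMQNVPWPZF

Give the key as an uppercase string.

JDA

  i= 0: C-T =  9 → J
  i= 1: T-Q =  3 → D
  i= 2: P-P =  0 → A
  i= 3: N-E =  9 → J
  i= 4: S-P =  3 → D
  i= 5: Q-Q =  0 → A
  i= 6: M-D =  9 → J
  i= 7: Q-N =  3 → D
  i= 8: N-N =  0 → A
  i= 9: V-M =  9 → J
  i=10: P-M =  3 → D
  i=11: W-W =  0 → A
  i=12: P-G =  9 → J
  i=13: Z-W =  3 → D
  i=14: F-F =  0 → A
  shifts repeat with period 3: JDA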